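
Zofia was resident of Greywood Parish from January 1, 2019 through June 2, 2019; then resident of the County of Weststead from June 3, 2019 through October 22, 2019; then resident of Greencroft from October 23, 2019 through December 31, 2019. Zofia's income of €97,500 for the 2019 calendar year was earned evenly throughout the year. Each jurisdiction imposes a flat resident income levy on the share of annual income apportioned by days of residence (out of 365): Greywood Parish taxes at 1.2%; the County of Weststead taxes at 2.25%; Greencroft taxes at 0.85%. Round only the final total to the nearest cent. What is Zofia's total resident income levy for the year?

Greywood Parish, January 1 – June 2, 2019: 153 days → €97,500 × 1.2% × 153/365 = €490.4384
The County of Weststead, June 3 – October 22, 2019: 142 days → €97,500 × 2.25% × 142/365 = €853.4589
Greencroft, October 23 – December 31, 2019: 70 days → €97,500 × 0.85% × 70/365 = €158.9384
Total = €1,502.8356

€1,502.84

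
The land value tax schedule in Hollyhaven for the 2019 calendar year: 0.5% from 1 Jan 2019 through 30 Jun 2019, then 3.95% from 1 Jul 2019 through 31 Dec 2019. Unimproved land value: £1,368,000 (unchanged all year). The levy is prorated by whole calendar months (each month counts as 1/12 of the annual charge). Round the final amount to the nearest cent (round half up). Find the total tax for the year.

1 Jan – 30 Jun 2019: 6 months at 0.5% → £1,368,000 × 0.5% × 6/12 = £3,420.0000
1 Jul – 31 Dec 2019: 6 months at 3.95% → £1,368,000 × 3.95% × 6/12 = £27,018.0000
Total = £30,438.0000

£30,438.00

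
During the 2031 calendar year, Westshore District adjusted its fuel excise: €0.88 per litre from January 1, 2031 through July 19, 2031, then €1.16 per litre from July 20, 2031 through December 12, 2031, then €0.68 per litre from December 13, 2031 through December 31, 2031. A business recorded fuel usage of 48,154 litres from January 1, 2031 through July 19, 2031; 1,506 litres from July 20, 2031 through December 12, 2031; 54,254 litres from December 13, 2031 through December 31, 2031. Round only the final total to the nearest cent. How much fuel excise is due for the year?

€81,015.20

January 1 – July 19, 2031: 48,154 litres at €0.88/litre → €42,375.52
July 20 – December 12, 2031: 1,506 litres at €1.16/litre → €1,746.96
December 13 – December 31, 2031: 54,254 litres at €0.68/litre → €36,892.72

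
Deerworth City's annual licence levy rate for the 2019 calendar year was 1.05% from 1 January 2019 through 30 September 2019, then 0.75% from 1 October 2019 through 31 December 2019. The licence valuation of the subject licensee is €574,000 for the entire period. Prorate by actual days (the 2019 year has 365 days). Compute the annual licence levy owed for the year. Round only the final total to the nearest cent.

1 January – 30 September 2019: 273 days at 1.05% → €574,000 × 1.05% × 273/365 = €4,507.8658
1 October – 31 December 2019: 92 days at 0.75% → €574,000 × 0.75% × 92/365 = €1,085.0959
Total = €5,592.9616

€5,592.96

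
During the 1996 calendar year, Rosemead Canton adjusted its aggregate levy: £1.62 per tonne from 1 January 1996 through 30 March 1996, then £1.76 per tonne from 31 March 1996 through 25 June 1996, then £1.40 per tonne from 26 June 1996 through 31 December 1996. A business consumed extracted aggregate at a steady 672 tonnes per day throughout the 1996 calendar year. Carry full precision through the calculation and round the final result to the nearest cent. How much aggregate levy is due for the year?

1 January – 30 March 1996: 90 days × 672 tonnes/day = 60,480 tonnes at £1.62/tonne → £97977.60
31 March – 25 June 1996: 87 days × 672 tonnes/day = 58,464 tonnes at £1.76/tonne → £102896.64
26 June – 31 December 1996: 189 days × 672 tonnes/day = 127,008 tonnes at £1.40/tonne → £177811.20

£378685.44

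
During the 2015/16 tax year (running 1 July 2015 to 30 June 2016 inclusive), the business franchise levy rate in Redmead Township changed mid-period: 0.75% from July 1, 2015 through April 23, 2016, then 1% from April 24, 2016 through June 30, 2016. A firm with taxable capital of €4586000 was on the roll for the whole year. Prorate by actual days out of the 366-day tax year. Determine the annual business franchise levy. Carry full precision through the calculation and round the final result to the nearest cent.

€36525.11

July 1, 2015 – April 23, 2016: 298 days at 0.75% → €4586000 × 0.75% × 298/366 = €28004.6721
April 24 – June 30, 2016: 68 days at 1% → €4586000 × 1% × 68/366 = €8520.4372
Total = €36525.1093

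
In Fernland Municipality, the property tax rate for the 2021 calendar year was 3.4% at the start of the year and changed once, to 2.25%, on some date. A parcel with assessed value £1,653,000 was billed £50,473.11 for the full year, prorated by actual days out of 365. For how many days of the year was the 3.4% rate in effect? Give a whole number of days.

Let d = days at the first rate; then 365 − d days at the second rate.
£1,653,000 × [3.4%·d + 2.25%·(365−d)] / 365 = £50,473.11
Solving gives d = 255, so the new rate took effect on 13 September 2021.

255 days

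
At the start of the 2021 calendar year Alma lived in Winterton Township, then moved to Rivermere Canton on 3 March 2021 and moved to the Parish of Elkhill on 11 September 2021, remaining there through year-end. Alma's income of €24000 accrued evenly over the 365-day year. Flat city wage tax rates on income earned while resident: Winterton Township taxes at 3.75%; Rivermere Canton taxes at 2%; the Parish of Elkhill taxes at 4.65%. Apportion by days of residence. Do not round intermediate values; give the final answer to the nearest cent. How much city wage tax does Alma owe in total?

Winterton Township, 1 January – 2 March 2021: 61 days → €24000 × 3.75% × 61/365 = €150.4110
Rivermere Canton, 3 March – 10 September 2021: 192 days → €24000 × 2% × 192/365 = €252.4932
The Parish of Elkhill, 11 September – 31 December 2021: 112 days → €24000 × 4.65% × 112/365 = €342.4438
Total = €745.3479

€745.35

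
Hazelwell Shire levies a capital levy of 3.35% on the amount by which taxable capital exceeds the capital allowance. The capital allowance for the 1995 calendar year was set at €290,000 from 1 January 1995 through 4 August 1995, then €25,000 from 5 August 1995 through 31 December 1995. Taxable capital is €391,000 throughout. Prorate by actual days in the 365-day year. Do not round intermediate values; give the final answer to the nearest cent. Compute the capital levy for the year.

1 January – 4 August 1995: 216 days, exemption €290,000 → (€391,000 − €290,000) × 3.35% × 216/365 = €2,002.2904
5 August – 31 December 1995: 149 days, exemption €25,000 → (€391,000 − €25,000) × 3.35% × 149/365 = €5,005.1753
Total = €7,007.4658

€7,007.47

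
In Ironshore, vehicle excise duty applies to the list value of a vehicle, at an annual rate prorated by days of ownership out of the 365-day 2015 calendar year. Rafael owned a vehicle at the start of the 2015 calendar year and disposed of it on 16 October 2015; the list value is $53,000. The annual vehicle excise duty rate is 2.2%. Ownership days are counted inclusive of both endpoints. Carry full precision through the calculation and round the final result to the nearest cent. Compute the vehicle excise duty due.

$923.22

Days held (1 January – 16 October 2015): 289 out of 365
Tax = $53,000 × 2.2% × 289/365 = $923.2164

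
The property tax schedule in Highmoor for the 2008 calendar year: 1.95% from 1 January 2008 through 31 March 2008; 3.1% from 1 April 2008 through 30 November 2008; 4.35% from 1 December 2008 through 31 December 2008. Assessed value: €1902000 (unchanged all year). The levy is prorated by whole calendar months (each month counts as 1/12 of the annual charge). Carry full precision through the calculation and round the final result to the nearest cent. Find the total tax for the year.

€55475.00

1 January – 31 March 2008: 3 months at 1.95% → €1902000 × 1.95% × 3/12 = €9272.2500
1 April – 30 November 2008: 8 months at 3.1% → €1902000 × 3.1% × 8/12 = €39308.0000
1 December – 31 December 2008: 1 month at 4.35% → €1902000 × 4.35% × 1/12 = €6894.7500
Total = €55475.0000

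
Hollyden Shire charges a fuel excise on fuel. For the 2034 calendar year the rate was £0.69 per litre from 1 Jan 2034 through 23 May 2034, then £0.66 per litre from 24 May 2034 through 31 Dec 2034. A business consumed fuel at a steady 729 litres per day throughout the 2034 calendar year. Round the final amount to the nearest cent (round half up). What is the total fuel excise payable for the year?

£178,743.51

1 Jan – 23 May 2034: 143 days × 729 litres/day = 104,247 litres at £0.69/litre → £71,930.43
24 May – 31 Dec 2034: 222 days × 729 litres/day = 161,838 litres at £0.66/litre → £106,813.08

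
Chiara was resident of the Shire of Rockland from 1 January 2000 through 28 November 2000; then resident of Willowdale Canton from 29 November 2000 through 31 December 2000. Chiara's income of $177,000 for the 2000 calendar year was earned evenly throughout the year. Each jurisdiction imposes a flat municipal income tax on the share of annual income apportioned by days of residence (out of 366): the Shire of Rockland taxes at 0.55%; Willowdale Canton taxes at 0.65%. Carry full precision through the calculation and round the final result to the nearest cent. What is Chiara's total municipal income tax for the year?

$989.46

The Shire of Rockland, 1 January – 28 November 2000: 333 days → $177,000 × 0.55% × 333/366 = $885.7254
Willowdale Canton, 29 November – 31 December 2000: 33 days → $177,000 × 0.65% × 33/366 = $103.7336
Total = $989.4590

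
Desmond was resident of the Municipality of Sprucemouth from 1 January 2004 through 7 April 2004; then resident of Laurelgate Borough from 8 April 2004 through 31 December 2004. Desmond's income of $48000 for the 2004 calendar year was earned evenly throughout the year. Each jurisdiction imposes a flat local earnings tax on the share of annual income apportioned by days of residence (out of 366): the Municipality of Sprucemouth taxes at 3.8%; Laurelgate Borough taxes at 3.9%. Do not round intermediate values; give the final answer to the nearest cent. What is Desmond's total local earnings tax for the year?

$1859.15

The Municipality of Sprucemouth, 1 January – 7 April 2004: 98 days → $48000 × 3.8% × 98/366 = $488.3934
Laurelgate Borough, 8 April – 31 December 2004: 268 days → $48000 × 3.9% × 268/366 = $1370.7541
Total = $1859.1475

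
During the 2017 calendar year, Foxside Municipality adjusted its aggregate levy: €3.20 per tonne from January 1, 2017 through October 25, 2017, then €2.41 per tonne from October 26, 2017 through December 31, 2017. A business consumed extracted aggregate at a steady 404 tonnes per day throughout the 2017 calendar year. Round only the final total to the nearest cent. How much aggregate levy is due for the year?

€450,488.28

January 1 – October 25, 2017: 298 days × 404 tonnes/day = 120,392 tonnes at €3.20/tonne → €385,254.40
October 26 – December 31, 2017: 67 days × 404 tonnes/day = 27,068 tonnes at €2.41/tonne → €65,233.88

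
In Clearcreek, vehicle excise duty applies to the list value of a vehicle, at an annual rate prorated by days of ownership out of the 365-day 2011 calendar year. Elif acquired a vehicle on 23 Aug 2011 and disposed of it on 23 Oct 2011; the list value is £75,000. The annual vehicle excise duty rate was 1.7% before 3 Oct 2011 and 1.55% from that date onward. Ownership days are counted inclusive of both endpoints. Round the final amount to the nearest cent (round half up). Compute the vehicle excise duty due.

23 Aug – 2 Oct 2011: 41 days at 1.7% → £75,000 × 1.7% × 41/365 = £143.2192
3 Oct – 23 Oct 2011: 21 days at 1.55% → £75,000 × 1.55% × 21/365 = £66.8836
Total = £210.1027

£210.10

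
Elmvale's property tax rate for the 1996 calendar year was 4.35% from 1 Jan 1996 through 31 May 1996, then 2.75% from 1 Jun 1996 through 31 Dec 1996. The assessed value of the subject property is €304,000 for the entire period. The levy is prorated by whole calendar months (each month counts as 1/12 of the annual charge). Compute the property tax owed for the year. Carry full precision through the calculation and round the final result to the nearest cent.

1 Jan – 31 May 1996: 5 months at 4.35% → €304,000 × 4.35% × 5/12 = €5,510.0000
1 Jun – 31 Dec 1996: 7 months at 2.75% → €304,000 × 2.75% × 7/12 = €4,876.6667
Total = €10,386.6667

€10,386.67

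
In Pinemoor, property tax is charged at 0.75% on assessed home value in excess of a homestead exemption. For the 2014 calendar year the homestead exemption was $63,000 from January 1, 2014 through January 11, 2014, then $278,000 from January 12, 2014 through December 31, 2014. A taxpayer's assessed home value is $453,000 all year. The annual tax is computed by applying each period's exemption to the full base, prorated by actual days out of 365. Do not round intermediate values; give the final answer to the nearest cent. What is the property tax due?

$1,361.10

January 1 – January 11, 2014: 11 days, exemption $63,000 → ($453,000 − $63,000) × 0.75% × 11/365 = $88.1507
January 12 – December 31, 2014: 354 days, exemption $278,000 → ($453,000 − $278,000) × 0.75% × 354/365 = $1,272.9452
Total = $1,361.0959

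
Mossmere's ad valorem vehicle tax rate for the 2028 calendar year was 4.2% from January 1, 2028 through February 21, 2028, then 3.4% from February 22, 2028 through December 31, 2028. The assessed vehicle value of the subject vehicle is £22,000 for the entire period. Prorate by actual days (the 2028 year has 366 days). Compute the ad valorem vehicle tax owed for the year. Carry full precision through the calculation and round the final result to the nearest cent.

£773.01

January 1 – February 21, 2028: 52 days at 4.2% → £22,000 × 4.2% × 52/366 = £131.2787
February 22 – December 31, 2028: 314 days at 3.4% → £22,000 × 3.4% × 314/366 = £641.7268
Total = £773.0055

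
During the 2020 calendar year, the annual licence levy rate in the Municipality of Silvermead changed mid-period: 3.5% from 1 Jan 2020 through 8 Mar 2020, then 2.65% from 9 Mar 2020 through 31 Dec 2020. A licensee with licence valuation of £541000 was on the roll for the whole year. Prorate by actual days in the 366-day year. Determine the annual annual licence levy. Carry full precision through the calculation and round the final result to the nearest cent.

1 Jan – 8 Mar 2020: 68 days at 3.5% → £541000 × 3.5% × 68/366 = £3517.9781
9 Mar – 31 Dec 2020: 298 days at 2.65% → £541000 × 2.65% × 298/366 = £11672.8880
Total = £15190.8661

£15190.87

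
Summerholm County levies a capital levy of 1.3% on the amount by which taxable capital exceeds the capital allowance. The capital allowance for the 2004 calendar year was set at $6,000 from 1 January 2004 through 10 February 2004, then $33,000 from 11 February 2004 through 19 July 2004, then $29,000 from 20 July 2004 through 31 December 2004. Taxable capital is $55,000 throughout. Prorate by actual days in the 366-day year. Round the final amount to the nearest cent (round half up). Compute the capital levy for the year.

$348.76

1 January – 10 February 2004: 41 days, exemption $6,000 → ($55,000 − $6,000) × 1.3% × 41/366 = $71.3579
11 February – 19 July 2004: 160 days, exemption $33,000 → ($55,000 − $33,000) × 1.3% × 160/366 = $125.0273
20 July – 31 December 2004: 165 days, exemption $29,000 → ($55,000 − $29,000) × 1.3% × 165/366 = $152.3770
Total = $348.7623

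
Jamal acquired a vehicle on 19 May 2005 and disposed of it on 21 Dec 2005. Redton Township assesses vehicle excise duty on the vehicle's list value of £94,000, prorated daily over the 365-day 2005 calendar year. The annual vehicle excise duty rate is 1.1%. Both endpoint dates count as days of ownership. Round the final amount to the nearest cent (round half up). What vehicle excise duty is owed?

Days held (19 May – 21 Dec 2005): 217 out of 365
Tax = £94,000 × 1.1% × 217/365 = £614.7342

£614.73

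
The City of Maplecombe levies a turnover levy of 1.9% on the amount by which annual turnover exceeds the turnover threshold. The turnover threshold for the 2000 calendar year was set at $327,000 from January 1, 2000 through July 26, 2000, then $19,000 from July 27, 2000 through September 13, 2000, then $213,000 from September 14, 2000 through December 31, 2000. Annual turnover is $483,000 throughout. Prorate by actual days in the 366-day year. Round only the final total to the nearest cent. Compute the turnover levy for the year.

January 1 – July 26, 2000: 208 days, exemption $327,000 → ($483,000 − $327,000) × 1.9% × 208/366 = $1,684.4590
July 27 – September 13, 2000: 49 days, exemption $19,000 → ($483,000 − $19,000) × 1.9% × 49/366 = $1,180.2842
September 14 – December 31, 2000: 109 days, exemption $213,000 → ($483,000 − $213,000) × 1.9% × 109/366 = $1,527.7869
Total = $4,392.5301

$4,392.53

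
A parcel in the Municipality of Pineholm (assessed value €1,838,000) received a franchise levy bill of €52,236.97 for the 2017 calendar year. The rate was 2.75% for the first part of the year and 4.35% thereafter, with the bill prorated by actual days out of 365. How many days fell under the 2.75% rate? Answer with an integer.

344 days

Let d = days at the first rate; then 365 − d days at the second rate.
€1,838,000 × [2.75%·d + 4.35%·(365−d)] / 365 = €52,236.97
Solving gives d = 344, so the new rate took effect on December 11, 2017.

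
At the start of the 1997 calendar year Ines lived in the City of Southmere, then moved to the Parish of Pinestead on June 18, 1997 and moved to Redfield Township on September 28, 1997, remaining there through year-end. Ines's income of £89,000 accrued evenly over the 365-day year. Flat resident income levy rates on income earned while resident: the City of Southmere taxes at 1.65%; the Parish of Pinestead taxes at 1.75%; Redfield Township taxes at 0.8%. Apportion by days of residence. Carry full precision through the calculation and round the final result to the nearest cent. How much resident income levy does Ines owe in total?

The City of Southmere, January 1 – June 17, 1997: 168 days → £89,000 × 1.65% × 168/365 = £675.9123
The Parish of Pinestead, June 18 – September 27, 1997: 102 days → £89,000 × 1.75% × 102/365 = £435.2466
Redfield Township, September 28 – December 31, 1997: 95 days → £89,000 × 0.8% × 95/365 = £185.3151
Total = £1,296.4740

£1,296.47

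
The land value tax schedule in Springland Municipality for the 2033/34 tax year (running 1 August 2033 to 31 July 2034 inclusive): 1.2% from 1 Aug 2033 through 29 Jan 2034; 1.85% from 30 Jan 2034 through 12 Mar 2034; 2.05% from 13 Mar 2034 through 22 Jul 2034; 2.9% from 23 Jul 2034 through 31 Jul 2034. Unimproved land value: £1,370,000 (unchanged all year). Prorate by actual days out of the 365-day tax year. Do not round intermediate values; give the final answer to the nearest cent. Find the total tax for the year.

1 Aug 2033 – 29 Jan 2034: 182 days at 1.2% → £1,370,000 × 1.2% × 182/365 = £8,197.4795
30 Jan – 12 Mar 2034: 42 days at 1.85% → £1,370,000 × 1.85% × 42/365 = £2,916.4110
13 Mar – 22 Jul 2034: 132 days at 2.05% → £1,370,000 × 2.05% × 132/365 = £10,156.7671
23 Jul – 31 Jul 2034: 9 days at 2.9% → £1,370,000 × 2.9% × 9/365 = £979.6438
Total = £22,250.3014

£22,250.30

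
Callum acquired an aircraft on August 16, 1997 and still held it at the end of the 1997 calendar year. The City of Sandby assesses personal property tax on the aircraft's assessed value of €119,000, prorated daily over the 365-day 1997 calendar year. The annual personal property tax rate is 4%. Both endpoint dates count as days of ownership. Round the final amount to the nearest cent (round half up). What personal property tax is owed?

€1,799.67

Days held (August 16 – December 31, 1997): 138 out of 365
Tax = €119,000 × 4% × 138/365 = €1,799.6712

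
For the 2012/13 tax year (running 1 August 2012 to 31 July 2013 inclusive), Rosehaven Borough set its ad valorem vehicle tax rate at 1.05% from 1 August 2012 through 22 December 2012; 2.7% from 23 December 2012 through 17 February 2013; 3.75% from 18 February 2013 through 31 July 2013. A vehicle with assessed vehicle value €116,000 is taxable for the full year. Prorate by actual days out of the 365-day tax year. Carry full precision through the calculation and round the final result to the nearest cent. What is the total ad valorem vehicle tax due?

1 August – 22 December 2012: 144 days at 1.05% → €116,000 × 1.05% × 144/365 = €480.5260
23 December 2012 – 17 February 2013: 57 days at 2.7% → €116,000 × 2.7% × 57/365 = €489.1068
18 February – 31 July 2013: 164 days at 3.75% → €116,000 × 3.75% × 164/365 = €1,954.5205
Total = €2,924.1534

€2,924.15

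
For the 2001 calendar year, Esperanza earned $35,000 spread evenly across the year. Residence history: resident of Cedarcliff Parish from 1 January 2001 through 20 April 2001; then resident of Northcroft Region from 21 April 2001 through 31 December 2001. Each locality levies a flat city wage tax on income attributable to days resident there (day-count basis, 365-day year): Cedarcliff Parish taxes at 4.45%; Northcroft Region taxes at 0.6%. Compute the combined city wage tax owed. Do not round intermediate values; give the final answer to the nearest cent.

$616.10

Cedarcliff Parish, 1 January – 20 April 2001: 110 days → $35,000 × 4.45% × 110/365 = $469.3836
Northcroft Region, 21 April – 31 December 2001: 255 days → $35,000 × 0.6% × 255/365 = $146.7123
Total = $616.0959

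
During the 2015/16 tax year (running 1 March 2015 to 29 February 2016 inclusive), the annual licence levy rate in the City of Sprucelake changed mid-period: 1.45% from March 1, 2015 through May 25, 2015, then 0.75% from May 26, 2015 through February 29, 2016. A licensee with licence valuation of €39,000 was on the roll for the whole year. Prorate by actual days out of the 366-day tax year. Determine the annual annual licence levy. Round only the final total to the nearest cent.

€356.65

March 1 – May 25, 2015: 86 days at 1.45% → €39,000 × 1.45% × 86/366 = €132.8770
May 26, 2015 – February 29, 2016: 280 days at 0.75% → €39,000 × 0.75% × 280/366 = €223.7705
Total = €356.6475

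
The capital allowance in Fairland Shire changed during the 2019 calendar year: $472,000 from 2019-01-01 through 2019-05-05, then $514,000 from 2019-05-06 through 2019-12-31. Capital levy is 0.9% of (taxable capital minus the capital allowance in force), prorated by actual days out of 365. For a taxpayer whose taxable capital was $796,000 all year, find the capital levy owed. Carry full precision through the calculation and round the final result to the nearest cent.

$2,667.45

2019-01-01 to 2019-05-05: 125 days, exemption $472,000 → ($796,000 − $472,000) × 0.9% × 125/365 = $998.6301
2019-05-06 to 2019-12-31: 240 days, exemption $514,000 → ($796,000 − $514,000) × 0.9% × 240/365 = $1,668.8219
Total = $2,667.4521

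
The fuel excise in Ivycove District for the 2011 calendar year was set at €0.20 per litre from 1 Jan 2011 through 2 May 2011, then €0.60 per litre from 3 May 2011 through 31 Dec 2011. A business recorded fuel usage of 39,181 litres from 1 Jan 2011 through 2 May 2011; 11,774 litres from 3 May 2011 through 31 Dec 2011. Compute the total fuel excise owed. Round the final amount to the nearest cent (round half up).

1 Jan – 2 May 2011: 39,181 litres at €0.20/litre → €7,836.20
3 May – 31 Dec 2011: 11,774 litres at €0.60/litre → €7,064.40

€14,900.60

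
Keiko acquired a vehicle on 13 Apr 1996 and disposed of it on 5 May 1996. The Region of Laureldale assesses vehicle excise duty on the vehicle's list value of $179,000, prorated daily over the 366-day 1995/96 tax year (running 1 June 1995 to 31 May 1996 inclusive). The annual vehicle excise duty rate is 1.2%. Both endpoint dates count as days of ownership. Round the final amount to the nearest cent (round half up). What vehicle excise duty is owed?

$134.98

Days held (13 Apr – 5 May 1996): 23 out of 366
Tax = $179,000 × 1.2% × 23/366 = $134.9836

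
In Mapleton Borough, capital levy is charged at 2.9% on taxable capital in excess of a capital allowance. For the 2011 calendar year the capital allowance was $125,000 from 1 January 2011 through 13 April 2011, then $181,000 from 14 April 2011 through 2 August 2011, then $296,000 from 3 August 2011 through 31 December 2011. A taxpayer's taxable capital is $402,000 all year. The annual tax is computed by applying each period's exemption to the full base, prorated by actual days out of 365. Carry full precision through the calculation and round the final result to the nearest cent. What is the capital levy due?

1 January – 13 April 2011: 103 days, exemption $125,000 → ($402,000 − $125,000) × 2.9% × 103/365 = $2,266.8466
14 April – 2 August 2011: 111 days, exemption $181,000 → ($402,000 − $181,000) × 2.9% × 111/365 = $1,949.0384
3 August – 31 December 2011: 151 days, exemption $296,000 → ($402,000 − $296,000) × 2.9% × 151/365 = $1,271.7096
Total = $5,487.5945

$5,487.59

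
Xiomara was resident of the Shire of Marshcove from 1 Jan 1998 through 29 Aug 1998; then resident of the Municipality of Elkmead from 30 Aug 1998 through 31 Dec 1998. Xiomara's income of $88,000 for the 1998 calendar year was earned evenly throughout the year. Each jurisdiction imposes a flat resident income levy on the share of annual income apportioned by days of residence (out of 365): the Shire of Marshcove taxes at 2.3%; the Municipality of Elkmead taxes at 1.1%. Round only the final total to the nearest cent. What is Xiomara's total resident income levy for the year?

$1,665.25

The Shire of Marshcove, 1 Jan – 29 Aug 1998: 241 days → $88,000 × 2.3% × 241/365 = $1,336.3945
The Municipality of Elkmead, 30 Aug – 31 Dec 1998: 124 days → $88,000 × 1.1% × 124/365 = $328.8548
Total = $1,665.2493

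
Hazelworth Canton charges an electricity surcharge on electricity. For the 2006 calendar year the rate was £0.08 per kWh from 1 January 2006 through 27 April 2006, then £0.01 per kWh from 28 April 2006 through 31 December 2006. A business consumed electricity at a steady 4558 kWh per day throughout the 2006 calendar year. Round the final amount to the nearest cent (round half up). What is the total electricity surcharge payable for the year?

£53,966.72

1 January – 27 April 2006: 117 days × 4558 kWh/day = 533,286 kWh at £0.08/kWh → £42,662.88
28 April – 31 December 2006: 248 days × 4558 kWh/day = 1,130,384 kWh at £0.01/kWh → £11,303.84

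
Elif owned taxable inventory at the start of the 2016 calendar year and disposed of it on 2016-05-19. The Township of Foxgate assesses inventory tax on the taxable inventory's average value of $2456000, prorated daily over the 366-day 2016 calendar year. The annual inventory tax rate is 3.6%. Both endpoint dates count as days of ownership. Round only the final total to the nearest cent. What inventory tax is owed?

$33820.33

Days held (2016-01-01 to 2016-05-19): 140 out of 366
Tax = $2456000 × 3.6% × 140/366 = $33820.3279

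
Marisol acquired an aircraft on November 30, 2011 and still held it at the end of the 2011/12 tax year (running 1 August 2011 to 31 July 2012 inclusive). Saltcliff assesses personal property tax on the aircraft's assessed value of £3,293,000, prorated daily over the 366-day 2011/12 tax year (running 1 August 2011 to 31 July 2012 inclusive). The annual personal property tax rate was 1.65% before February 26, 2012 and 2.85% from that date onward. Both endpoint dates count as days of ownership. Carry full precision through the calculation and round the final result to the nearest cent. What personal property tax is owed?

£53,322.31

November 30, 2011 – February 25, 2012: 88 days at 1.65% → £3,293,000 × 1.65% × 88/366 = £13,064.0328
February 26 – July 31, 2012: 157 days at 2.85% → £3,293,000 × 2.85% × 157/366 = £40,258.2746
Total = £53,322.3074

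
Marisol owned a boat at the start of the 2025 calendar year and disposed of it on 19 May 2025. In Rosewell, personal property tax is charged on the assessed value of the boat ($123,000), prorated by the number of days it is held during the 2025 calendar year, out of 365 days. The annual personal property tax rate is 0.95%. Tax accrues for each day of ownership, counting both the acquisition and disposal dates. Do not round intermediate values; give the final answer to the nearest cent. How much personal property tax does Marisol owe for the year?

$444.99

Days held (1 January – 19 May 2025): 139 out of 365
Tax = $123,000 × 0.95% × 139/365 = $444.9904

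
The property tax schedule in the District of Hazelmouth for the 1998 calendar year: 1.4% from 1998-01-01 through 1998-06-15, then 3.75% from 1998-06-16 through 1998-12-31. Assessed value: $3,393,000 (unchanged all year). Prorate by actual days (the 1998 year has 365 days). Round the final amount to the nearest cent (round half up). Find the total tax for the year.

$90,974.23

1998-01-01 to 1998-06-15: 166 days at 1.4% → $3,393,000 × 1.4% × 166/365 = $21,603.6493
1998-06-16 to 1998-12-31: 199 days at 3.75% → $3,393,000 × 3.75% × 199/365 = $69,370.5822
Total = $90,974.2315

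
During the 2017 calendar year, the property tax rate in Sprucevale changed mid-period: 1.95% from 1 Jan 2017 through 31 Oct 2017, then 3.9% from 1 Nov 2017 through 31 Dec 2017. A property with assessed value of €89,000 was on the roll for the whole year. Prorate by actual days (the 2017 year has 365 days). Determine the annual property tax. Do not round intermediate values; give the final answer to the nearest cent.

€2,025.54

1 Jan – 31 Oct 2017: 304 days at 1.95% → €89,000 × 1.95% × 304/365 = €1,445.4575
1 Nov – 31 Dec 2017: 61 days at 3.9% → €89,000 × 3.9% × 61/365 = €580.0849
Total = €2,025.5425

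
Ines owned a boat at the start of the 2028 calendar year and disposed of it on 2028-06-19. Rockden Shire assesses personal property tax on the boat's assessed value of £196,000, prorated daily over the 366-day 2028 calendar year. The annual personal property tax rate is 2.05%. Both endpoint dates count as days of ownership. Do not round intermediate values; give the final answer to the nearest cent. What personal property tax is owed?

Days held (2028-01-01 to 2028-06-19): 171 out of 366
Tax = £196,000 × 2.05% × 171/366 = £1,877.2623

£1,877.26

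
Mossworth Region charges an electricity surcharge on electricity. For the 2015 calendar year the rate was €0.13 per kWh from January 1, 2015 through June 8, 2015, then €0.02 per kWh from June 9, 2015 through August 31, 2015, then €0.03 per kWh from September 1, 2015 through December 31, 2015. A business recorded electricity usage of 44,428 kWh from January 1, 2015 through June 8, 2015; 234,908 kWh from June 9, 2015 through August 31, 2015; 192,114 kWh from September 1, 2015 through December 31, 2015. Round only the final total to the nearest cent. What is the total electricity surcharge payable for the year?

€16237.22

January 1 – June 8, 2015: 44,428 kWh at €0.13/kWh → €5775.64
June 9 – August 31, 2015: 234,908 kWh at €0.02/kWh → €4698.16
September 1 – December 31, 2015: 192,114 kWh at €0.03/kWh → €5763.42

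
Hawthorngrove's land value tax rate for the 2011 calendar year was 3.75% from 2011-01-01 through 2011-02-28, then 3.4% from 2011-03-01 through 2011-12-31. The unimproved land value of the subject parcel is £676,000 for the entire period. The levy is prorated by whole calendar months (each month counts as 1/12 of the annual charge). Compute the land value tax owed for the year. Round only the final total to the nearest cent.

2011-01-01 to 2011-02-28: 2 months at 3.75% → £676,000 × 3.75% × 2/12 = £4,225.0000
2011-03-01 to 2011-12-31: 10 months at 3.4% → £676,000 × 3.4% × 10/12 = £19,153.3333
Total = £23,378.3333

£23,378.33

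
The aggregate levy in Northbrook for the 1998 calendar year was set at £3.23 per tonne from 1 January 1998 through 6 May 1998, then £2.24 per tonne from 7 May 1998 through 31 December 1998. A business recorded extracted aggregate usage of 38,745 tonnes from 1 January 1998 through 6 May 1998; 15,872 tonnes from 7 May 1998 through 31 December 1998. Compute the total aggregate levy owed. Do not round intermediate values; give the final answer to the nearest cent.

£160,699.63

1 January – 6 May 1998: 38,745 tonnes at £3.23/tonne → £125,146.35
7 May – 31 December 1998: 15,872 tonnes at £2.24/tonne → £35,553.28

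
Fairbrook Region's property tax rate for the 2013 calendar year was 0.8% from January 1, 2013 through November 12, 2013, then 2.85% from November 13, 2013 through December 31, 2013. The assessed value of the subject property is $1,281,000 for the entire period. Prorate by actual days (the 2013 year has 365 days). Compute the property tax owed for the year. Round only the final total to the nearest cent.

$13,773.38

January 1 – November 12, 2013: 316 days at 0.8% → $1,281,000 × 0.8% × 316/365 = $8,872.2411
November 13 – December 31, 2013: 49 days at 2.85% → $1,281,000 × 2.85% × 49/365 = $4,901.1411
Total = $13,773.3822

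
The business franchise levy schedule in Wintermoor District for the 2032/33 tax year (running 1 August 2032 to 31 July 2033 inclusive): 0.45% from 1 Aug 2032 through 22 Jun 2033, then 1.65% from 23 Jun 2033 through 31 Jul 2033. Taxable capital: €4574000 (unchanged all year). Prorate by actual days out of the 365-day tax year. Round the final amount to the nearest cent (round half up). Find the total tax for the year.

€26447.75

1 Aug 2032 – 22 Jun 2033: 326 days at 0.45% → €4574000 × 0.45% × 326/365 = €18383.7205
23 Jun – 31 Jul 2033: 39 days at 1.65% → €4574000 × 1.65% × 39/365 = €8064.0247
Total = €26447.7452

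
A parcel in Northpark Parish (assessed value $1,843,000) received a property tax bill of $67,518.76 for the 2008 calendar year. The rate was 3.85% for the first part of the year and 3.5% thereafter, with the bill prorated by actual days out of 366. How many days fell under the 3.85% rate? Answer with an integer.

171 days

Let d = days at the first rate; then 366 − d days at the second rate.
$1,843,000 × [3.85%·d + 3.5%·(366−d)] / 366 = $67,518.76
Solving gives d = 171, so the new rate took effect on June 20, 2008.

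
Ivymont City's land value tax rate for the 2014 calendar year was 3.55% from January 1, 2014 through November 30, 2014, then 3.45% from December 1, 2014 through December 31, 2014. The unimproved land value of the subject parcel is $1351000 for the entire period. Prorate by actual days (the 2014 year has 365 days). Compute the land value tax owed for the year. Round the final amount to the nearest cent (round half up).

January 1 – November 30, 2014: 334 days at 3.55% → $1351000 × 3.55% × 334/365 = $43887.1425
December 1 – December 31, 2014: 31 days at 3.45% → $1351000 × 3.45% × 31/365 = $3958.6151
Total = $47845.7575

$47845.76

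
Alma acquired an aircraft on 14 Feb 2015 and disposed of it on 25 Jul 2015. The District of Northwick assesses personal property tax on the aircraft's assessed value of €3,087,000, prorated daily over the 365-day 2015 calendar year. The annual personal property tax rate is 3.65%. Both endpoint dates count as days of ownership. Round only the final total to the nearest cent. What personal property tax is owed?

Days held (14 Feb – 25 Jul 2015): 162 out of 365
Tax = €3,087,000 × 3.65% × 162/365 = €50,009.4000

€50,009.40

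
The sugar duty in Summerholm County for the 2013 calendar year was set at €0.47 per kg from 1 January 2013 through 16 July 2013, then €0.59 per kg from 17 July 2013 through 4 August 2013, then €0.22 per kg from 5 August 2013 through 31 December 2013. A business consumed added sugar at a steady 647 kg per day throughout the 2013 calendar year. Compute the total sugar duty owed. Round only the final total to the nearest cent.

1 January – 16 July 2013: 197 days × 647 kg/day = 127,459 kg at €0.47/kg → €59905.73
17 July – 4 August 2013: 19 days × 647 kg/day = 12,293 kg at €0.59/kg → €7252.87
5 August – 31 December 2013: 149 days × 647 kg/day = 96,403 kg at €0.22/kg → €21208.66

€88367.26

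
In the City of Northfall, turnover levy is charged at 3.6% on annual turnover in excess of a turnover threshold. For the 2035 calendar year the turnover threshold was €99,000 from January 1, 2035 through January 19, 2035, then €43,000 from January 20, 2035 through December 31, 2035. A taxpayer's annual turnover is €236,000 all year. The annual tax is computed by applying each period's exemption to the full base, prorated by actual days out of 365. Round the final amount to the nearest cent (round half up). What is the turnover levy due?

€6,843.06

January 1 – January 19, 2035: 19 days, exemption €99,000 → (€236,000 − €99,000) × 3.6% × 19/365 = €256.7342
January 20 – December 31, 2035: 346 days, exemption €43,000 → (€236,000 − €43,000) × 3.6% × 346/365 = €6,586.3233
Total = €6,843.0575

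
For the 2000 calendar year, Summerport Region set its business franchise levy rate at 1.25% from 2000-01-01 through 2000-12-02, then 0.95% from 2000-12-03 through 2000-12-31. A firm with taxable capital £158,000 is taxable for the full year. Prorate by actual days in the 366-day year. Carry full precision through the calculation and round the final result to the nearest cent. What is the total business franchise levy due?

2000-01-01 to 2000-12-02: 337 days at 1.25% → £158,000 × 1.25% × 337/366 = £1,818.5109
2000-12-03 to 2000-12-31: 29 days at 0.95% → £158,000 × 0.95% × 29/366 = £118.9317
Total = £1,937.4426

£1,937.44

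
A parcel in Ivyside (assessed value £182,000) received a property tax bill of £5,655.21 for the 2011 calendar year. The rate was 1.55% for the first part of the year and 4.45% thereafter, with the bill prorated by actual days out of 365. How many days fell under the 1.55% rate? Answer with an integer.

169 days

Let d = days at the first rate; then 365 − d days at the second rate.
£182,000 × [1.55%·d + 4.45%·(365−d)] / 365 = £5,655.21
Solving gives d = 169, so the new rate took effect on 19 June 2011.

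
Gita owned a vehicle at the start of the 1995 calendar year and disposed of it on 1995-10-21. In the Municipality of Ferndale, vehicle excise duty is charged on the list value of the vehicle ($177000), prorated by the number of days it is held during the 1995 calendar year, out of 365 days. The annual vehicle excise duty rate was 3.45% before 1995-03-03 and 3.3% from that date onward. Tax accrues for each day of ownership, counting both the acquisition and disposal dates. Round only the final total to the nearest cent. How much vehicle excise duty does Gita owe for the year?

$4749.18

1995-01-01 to 1995-03-02: 61 days at 3.45% → $177000 × 3.45% × 61/365 = $1020.5384
1995-03-03 to 1995-10-21: 233 days at 3.3% → $177000 × 3.3% × 233/365 = $3728.6384
Total = $4749.1767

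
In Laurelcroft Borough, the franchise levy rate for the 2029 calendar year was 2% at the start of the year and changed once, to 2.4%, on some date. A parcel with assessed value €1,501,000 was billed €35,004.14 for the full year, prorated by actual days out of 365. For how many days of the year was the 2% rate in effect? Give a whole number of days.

62 days

Let d = days at the first rate; then 365 − d days at the second rate.
€1,501,000 × [2%·d + 2.4%·(365−d)] / 365 = €35,004.14
Solving gives d = 62, so the new rate took effect on March 4, 2029.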